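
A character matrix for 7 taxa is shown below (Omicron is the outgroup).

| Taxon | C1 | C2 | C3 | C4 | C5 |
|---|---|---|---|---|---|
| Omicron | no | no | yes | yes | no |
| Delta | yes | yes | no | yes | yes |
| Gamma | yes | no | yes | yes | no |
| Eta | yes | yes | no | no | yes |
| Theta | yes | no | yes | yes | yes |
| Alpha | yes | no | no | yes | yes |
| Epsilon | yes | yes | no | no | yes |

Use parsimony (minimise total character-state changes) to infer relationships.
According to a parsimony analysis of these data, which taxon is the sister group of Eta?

Epsilon

Character polarity is set by the outgroup: the derived state is whichever differs from the outgroup's state, so for C3, C4 the derived state is 'no', and for the remaining characters it is 'yes'.
All ingroup taxa share the derived state 'yes' for C1; it defines the ingroup but does not resolve relationships within it.
C2: derived state 'yes' in Delta, Epsilon, and Eta only — synapomorphy for {Delta, Epsilon, Eta}.
Only Alpha, Delta, Epsilon, and Eta show the derived state 'no' for C3, supporting them as a clade.
Only Epsilon and Eta show the derived state 'no' for C4, supporting them as a clade.
C5 (derived state 'yes') is shared by Alpha, Delta, Epsilon, Eta, and Theta — a synapomorphy uniting that clade.
Most parsimonious ingroup topology: ((((Delta,(Eta,Epsilon)),Alpha),Theta),Gamma).
Eta and Epsilon form a cherry on this tree, so they are sister taxa.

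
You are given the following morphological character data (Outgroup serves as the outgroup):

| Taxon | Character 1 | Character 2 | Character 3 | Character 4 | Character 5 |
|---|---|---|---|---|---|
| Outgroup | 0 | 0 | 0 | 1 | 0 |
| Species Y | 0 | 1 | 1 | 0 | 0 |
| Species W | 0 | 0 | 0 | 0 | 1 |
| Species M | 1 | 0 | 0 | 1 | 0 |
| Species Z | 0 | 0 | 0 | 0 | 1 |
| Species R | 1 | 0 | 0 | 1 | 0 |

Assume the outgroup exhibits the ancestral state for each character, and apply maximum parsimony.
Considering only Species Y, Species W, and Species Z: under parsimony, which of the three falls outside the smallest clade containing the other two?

Character polarity is set by the outgroup: the derived state is whichever differs from the outgroup's state, so for Character 4 the derived state is '0', and for the remaining characters it is '1'.
Character 1: derived state '1' in Species M and Species R only — synapomorphy for {Species M, Species R}.
Character 2 (derived state '1') is unique to Species Y (autapomorphy; uninformative for grouping).
Character 3: derived state '1' in Species Y only — an autapomorphy, so it tells us nothing about relationships among taxa.
Character 4 (derived state '0') is shared by Species W, Species Y, and Species Z — a synapomorphy uniting that clade.
Only Species W and Species Z show the derived state '1' for Character 5, supporting them as a clade.
Most parsimonious ingroup topology: ((Species Y,(Species W,Species Z)),(Species M,Species R)).
Species W and Species Z share a more recent common ancestor with each other than either does with Species Y, so Species Y is the least closely related of the three.

Species Y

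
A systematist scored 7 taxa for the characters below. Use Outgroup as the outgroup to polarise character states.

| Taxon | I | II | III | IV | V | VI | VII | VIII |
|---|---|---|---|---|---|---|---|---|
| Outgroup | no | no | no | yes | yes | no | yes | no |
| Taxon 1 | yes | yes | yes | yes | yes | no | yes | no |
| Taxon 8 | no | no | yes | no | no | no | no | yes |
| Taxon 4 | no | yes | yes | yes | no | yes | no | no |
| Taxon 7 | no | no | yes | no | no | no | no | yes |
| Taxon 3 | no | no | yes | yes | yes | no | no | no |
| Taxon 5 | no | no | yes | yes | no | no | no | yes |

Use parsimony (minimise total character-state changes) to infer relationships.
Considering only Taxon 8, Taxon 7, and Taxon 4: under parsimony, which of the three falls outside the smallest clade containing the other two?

Character polarity is set by the outgroup: the derived state is whichever differs from the outgroup's state, so for IV, V, VII the derived state is 'no', and for the remaining characters it is 'yes'.
I: derived state 'yes' in Taxon 1 only — an autapomorphy, so it tells us nothing about relationships among taxa.
II (state 'yes') occurs in Taxon 1 and Taxon 4 but conflicts with the nesting implied by the other characters — most parsimoniously interpreted as homoplasy.
All ingroup taxa share the derived state 'yes' for III; it defines the ingroup but does not resolve relationships within it.
IV: derived state 'no' in Taxon 7 and Taxon 8 only — synapomorphy for {Taxon 7, Taxon 8}.
Only Taxon 4, Taxon 5, Taxon 7, and Taxon 8 show the derived state 'no' for V, supporting them as a clade.
VI (derived state 'yes') is unique to Taxon 4 (autapomorphy; uninformative for grouping).
VII (derived state 'no') is shared by Taxon 3, Taxon 4, Taxon 5, Taxon 7, and Taxon 8 — a synapomorphy uniting that clade.
VIII: derived state 'yes' in Taxon 5, Taxon 7, and Taxon 8 only — synapomorphy for {Taxon 5, Taxon 7, Taxon 8}.
Most parsimonious ingroup topology: (Taxon 1,((((Taxon 8,Taxon 7),Taxon 5),Taxon 4),Taxon 3)).
Taxon 8 and Taxon 7 share a more recent common ancestor with each other than either does with Taxon 4, so Taxon 4 is the least closely related of the three.

Taxon 4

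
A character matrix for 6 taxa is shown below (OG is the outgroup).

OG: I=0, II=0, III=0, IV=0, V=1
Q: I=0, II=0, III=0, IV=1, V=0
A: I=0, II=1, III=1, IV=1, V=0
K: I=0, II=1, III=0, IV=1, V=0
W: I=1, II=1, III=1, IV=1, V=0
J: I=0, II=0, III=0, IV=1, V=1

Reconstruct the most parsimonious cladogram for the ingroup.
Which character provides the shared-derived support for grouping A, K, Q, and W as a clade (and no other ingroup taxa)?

V

Character polarity is set by the outgroup: the derived state is whichever differs from the outgroup's state, so for V the derived state is '0', and for the remaining characters it is '1'.
I (derived state '1') is unique to W (autapomorphy; uninformative for grouping).
Only A, K, and W show the derived state '1' for II, supporting them as a clade.
III (derived state '1') is shared by A and W — a synapomorphy uniting that clade.
All ingroup taxa share the derived state '1' for IV; it defines the ingroup but does not resolve relationships within it.
Only A, K, Q, and W show the derived state '0' for V, supporting them as a clade.
Most parsimonious ingroup topology: ((Q,((A,W),K)),J).
The clade {A, K, Q, W} is supported by V: its derived state '0' occurs in exactly those taxa and in no other taxon (including the outgroup).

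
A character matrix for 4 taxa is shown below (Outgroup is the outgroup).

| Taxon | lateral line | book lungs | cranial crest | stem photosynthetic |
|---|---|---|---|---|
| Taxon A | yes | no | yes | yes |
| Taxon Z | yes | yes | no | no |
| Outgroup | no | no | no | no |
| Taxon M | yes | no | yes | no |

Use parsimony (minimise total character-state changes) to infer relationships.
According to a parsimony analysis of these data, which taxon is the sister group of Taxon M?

Taxon A

The outgroup has state 'no' for every character, so 'yes' is the derived state throughout.
lateral line (derived state 'yes') is shared by all ingroup taxa — unites the whole ingroup.
book lungs: derived state 'yes' in Taxon Z only — an autapomorphy, so it tells us nothing about relationships among taxa.
cranial crest (derived state 'yes') is shared by Taxon A and Taxon M — a synapomorphy uniting that clade.
stem photosynthetic: derived state 'yes' in Taxon A only — an autapomorphy, so it tells us nothing about relationships among taxa.
Most parsimonious ingroup topology: ((Taxon M,Taxon A),Taxon Z).
Taxon M and Taxon A form a cherry on this tree, so they are sister taxa.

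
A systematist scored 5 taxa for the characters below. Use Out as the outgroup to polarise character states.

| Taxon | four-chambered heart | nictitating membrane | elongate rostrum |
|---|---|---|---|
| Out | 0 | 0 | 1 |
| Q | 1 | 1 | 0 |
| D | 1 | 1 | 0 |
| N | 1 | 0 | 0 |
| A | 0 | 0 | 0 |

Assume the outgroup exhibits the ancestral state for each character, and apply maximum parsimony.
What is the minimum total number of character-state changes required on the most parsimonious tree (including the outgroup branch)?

Character polarity is set by the outgroup: the derived state is whichever differs from the outgroup's state, so for elongate rostrum the derived state is '0', and for the remaining characters it is '1'.
four-chambered heart: derived state '1' in D, N, and Q only — synapomorphy for {D, N, Q}.
nictitating membrane (derived state '1') is shared by D and Q — a synapomorphy uniting that clade.
elongate rostrum (derived state '0') is shared by all ingroup taxa — unites the whole ingroup.
Most parsimonious ingroup topology: (((Q,D),N),A).
Changes per character on this tree: four-chambered heart: 1; nictitating membrane: 1; elongate rostrum: 1.
Total = 3.

3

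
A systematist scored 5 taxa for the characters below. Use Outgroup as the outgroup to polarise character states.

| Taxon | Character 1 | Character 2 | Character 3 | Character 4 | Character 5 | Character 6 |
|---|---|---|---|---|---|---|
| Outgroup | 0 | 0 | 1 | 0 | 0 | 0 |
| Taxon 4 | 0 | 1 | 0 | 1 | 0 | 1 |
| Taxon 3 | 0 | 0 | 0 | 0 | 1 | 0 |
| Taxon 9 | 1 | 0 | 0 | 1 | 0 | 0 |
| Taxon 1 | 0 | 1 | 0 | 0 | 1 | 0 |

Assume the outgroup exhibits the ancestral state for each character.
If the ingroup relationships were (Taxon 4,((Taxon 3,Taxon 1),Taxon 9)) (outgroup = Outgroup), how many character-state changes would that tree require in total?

8

Map each character onto (Taxon 4,((Taxon 3,Taxon 1),Taxon 9)) (rooted by Outgroup) and count the minimum state changes it requires (Fitch parsimony):
Character 1: 1; Character 2: 2; Character 3: 1; Character 4: 2; Character 5: 1; Character 6: 1.
Total tree length = 8.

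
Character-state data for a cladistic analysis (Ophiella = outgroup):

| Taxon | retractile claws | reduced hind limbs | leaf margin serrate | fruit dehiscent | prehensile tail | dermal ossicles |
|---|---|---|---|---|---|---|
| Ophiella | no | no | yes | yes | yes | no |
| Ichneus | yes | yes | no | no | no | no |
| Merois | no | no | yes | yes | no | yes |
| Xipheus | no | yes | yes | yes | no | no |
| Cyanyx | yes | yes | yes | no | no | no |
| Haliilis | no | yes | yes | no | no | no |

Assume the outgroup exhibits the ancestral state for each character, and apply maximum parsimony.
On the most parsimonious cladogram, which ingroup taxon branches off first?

Merois

Character polarity is set by the outgroup: the derived state is whichever differs from the outgroup's state, so for leaf margin serrate, fruit dehiscent, prehensile tail the derived state is 'no', and for the remaining characters it is 'yes'.
Only Cyanyx and Ichneus show the derived state 'yes' for retractile claws, supporting them as a clade.
reduced hind limbs: derived state 'yes' in Cyanyx, Haliilis, Ichneus, and Xipheus only — synapomorphy for {Cyanyx, Haliilis, Ichneus, Xipheus}.
leaf margin serrate: derived state 'no' in Ichneus only — an autapomorphy, so it tells us nothing about relationships among taxa.
Only Cyanyx, Haliilis, and Ichneus show the derived state 'no' for fruit dehiscent, supporting them as a clade.
prehensile tail (derived state 'no') is shared by all ingroup taxa — unites the whole ingroup.
dermal ossicles: derived state 'yes' in Merois only — an autapomorphy, so it tells us nothing about relationships among taxa.
Most parsimonious ingroup topology: ((((Ichneus,Cyanyx),Haliilis),Xipheus),Merois).
Merois is sister to the clade containing all other ingroup taxa, so it is the earliest-diverging (most basal) ingroup lineage.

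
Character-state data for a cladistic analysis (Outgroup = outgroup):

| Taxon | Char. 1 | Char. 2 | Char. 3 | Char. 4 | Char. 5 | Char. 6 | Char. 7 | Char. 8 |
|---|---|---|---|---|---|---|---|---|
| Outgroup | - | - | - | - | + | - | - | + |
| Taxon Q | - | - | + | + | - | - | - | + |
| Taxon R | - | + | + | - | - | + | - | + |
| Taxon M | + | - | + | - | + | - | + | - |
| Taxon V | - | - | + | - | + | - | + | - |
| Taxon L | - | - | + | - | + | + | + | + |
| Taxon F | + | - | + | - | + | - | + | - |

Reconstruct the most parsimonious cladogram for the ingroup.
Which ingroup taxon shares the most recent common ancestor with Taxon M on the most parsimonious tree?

Taxon F

Character polarity is set by the outgroup: the derived state is whichever differs from the outgroup's state, so for Char. 5, Char. 8 the derived state is '-', and for the remaining characters it is '+'.
Only Taxon F and Taxon M show the derived state '+' for Char. 1, supporting them as a clade.
Char. 2: derived state '+' in Taxon R only — an autapomorphy, so it tells us nothing about relationships among taxa.
All ingroup taxa share the derived state '+' for Char. 3; it defines the ingroup but does not resolve relationships within it.
Char. 4 (derived state '+') is unique to Taxon Q (autapomorphy; uninformative for grouping).
Char. 5 (derived state '-') is shared by Taxon Q and Taxon R — a synapomorphy uniting that clade.
Char. 6 (state '+') occurs in Taxon L and Taxon R but conflicts with the nesting implied by the other characters — most parsimoniously interpreted as homoplasy.
Char. 7 (derived state '+') is shared by Taxon F, Taxon L, Taxon M, and Taxon V — a synapomorphy uniting that clade.
Char. 8 (derived state '-') is shared by Taxon F, Taxon M, and Taxon V — a synapomorphy uniting that clade.
Most parsimonious ingroup topology: ((Taxon Q,Taxon R),(((Taxon M,Taxon F),Taxon V),Taxon L)).
Taxon M and Taxon F form a cherry on this tree, so they are sister taxa.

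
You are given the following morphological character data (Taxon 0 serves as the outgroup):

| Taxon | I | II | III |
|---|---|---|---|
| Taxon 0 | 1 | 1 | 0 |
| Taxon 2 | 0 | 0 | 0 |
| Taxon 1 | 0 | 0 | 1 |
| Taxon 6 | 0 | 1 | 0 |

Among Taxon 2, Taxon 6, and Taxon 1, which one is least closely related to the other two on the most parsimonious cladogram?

Taxon 6

Character polarity is set by the outgroup: the derived state is whichever differs from the outgroup's state, so for I, II the derived state is '0', and for the remaining characters it is '1'.
All ingroup taxa share the derived state '0' for I; it defines the ingroup but does not resolve relationships within it.
Only Taxon 1 and Taxon 2 show the derived state '0' for II, supporting them as a clade.
III (derived state '1') is unique to Taxon 1 (autapomorphy; uninformative for grouping).
Most parsimonious ingroup topology: ((Taxon 2,Taxon 1),Taxon 6).
Taxon 2 and Taxon 1 share a more recent common ancestor with each other than either does with Taxon 6, so Taxon 6 is the least closely related of the three.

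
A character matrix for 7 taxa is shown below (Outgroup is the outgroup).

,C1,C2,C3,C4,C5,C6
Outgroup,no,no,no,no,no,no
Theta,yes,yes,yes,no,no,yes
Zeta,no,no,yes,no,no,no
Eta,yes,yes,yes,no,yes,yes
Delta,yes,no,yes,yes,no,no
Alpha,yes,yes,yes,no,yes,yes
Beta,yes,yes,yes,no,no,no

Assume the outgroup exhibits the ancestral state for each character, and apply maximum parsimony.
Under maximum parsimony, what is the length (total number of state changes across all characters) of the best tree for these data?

6

The outgroup has state 'no' for every character, so 'yes' is the derived state throughout.
C1: derived state 'yes' in Alpha, Beta, Delta, Eta, and Theta only — synapomorphy for {Alpha, Beta, Delta, Eta, Theta}.
C2: derived state 'yes' in Alpha, Beta, Eta, and Theta only — synapomorphy for {Alpha, Beta, Eta, Theta}.
C3 (derived state 'yes') is shared by all ingroup taxa — unites the whole ingroup.
C4: derived state 'yes' in Delta only — an autapomorphy, so it tells us nothing about relationships among taxa.
C5 (derived state 'yes') is shared by Alpha and Eta — a synapomorphy uniting that clade.
C6: derived state 'yes' in Alpha, Eta, and Theta only — synapomorphy for {Alpha, Eta, Theta}.
Most parsimonious ingroup topology: ((((Theta,(Eta,Alpha)),Beta),Delta),Zeta).
Changes per character on this tree: C1: 1; C2: 1; C3: 1; C4: 1; C5: 1; C6: 1.
Total = 6.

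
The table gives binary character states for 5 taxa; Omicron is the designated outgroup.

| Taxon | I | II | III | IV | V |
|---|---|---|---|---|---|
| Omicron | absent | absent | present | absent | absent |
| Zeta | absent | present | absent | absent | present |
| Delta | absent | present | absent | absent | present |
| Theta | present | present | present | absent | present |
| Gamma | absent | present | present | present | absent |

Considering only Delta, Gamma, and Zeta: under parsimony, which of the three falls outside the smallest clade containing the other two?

Gamma

Character polarity is set by the outgroup: the derived state is whichever differs from the outgroup's state, so for III the derived state is 'absent', and for the remaining characters it is 'present'.
I (derived state 'present') is unique to Theta (autapomorphy; uninformative for grouping).
All ingroup taxa share the derived state 'present' for II; it defines the ingroup but does not resolve relationships within it.
III: derived state 'absent' in Delta and Zeta only — synapomorphy for {Delta, Zeta}.
IV: derived state 'present' in Gamma only — an autapomorphy, so it tells us nothing about relationships among taxa.
V (derived state 'present') is shared by Delta, Theta, and Zeta — a synapomorphy uniting that clade.
Most parsimonious ingroup topology: (((Zeta,Delta),Theta),Gamma).
Zeta and Delta share a more recent common ancestor with each other than either does with Gamma, so Gamma is the least closely related of the three.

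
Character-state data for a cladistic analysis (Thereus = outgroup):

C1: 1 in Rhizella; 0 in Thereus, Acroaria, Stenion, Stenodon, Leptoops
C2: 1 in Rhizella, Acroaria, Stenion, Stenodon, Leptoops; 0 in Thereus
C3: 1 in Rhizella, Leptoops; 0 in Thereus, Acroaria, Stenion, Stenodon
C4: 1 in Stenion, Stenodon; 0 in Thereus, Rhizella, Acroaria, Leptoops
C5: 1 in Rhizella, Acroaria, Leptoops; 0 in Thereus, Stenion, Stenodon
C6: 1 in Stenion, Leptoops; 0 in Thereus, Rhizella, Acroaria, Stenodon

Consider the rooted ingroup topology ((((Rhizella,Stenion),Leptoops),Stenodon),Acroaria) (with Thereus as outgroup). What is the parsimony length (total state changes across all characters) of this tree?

11

Map each character onto ((((Rhizella,Stenion),Leptoops),Stenodon),Acroaria) (rooted by Thereus) and count the minimum state changes it requires (Fitch parsimony):
C1: 1; C2: 1; C3: 2; C4: 2; C5: 3; C6: 2.
Total tree length = 11.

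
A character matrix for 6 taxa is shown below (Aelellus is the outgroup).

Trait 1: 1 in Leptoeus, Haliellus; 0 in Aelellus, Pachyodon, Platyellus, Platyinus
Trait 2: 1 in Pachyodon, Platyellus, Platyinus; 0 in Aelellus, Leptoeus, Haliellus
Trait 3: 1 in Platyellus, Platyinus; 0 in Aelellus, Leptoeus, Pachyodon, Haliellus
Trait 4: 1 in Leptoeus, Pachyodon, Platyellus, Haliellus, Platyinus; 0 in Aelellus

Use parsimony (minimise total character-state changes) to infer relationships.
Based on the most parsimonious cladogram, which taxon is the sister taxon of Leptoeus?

Haliellus

The outgroup has state '0' for every character, so '1' is the derived state throughout.
Trait 1 (derived state '1') is shared by Haliellus and Leptoeus — a synapomorphy uniting that clade.
Only Pachyodon, Platyellus, and Platyinus show the derived state '1' for Trait 2, supporting them as a clade.
Trait 3 (derived state '1') is shared by Platyellus and Platyinus — a synapomorphy uniting that clade.
All ingroup taxa share the derived state '1' for Trait 4; it defines the ingroup but does not resolve relationships within it.
Most parsimonious ingroup topology: ((Leptoeus,Haliellus),(Pachyodon,(Platyellus,Platyinus))).
Leptoeus and Haliellus form a cherry on this tree, so they are sister taxa.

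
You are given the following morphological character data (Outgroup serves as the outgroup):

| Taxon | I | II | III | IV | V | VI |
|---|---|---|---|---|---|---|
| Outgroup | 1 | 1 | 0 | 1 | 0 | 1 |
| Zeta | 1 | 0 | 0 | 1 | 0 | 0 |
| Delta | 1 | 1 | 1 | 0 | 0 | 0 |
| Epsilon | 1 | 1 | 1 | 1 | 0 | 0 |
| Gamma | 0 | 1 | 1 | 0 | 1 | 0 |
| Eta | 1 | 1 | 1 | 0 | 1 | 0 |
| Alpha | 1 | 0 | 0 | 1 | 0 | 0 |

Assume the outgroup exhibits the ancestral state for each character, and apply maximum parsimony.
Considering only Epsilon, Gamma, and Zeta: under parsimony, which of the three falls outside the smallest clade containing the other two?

Character polarity is set by the outgroup: the derived state is whichever differs from the outgroup's state, so for I, II, IV, VI the derived state is '0', and for the remaining characters it is '1'.
I (derived state '0') is unique to Gamma (autapomorphy; uninformative for grouping).
II: derived state '0' in Alpha and Zeta only — synapomorphy for {Alpha, Zeta}.
Only Delta, Epsilon, Eta, and Gamma show the derived state '1' for III, supporting them as a clade.
IV: derived state '0' in Delta, Eta, and Gamma only — synapomorphy for {Delta, Eta, Gamma}.
V: derived state '1' in Eta and Gamma only — synapomorphy for {Eta, Gamma}.
VI (derived state '0') is shared by all ingroup taxa — unites the whole ingroup.
Most parsimonious ingroup topology: ((Zeta,Alpha),((Delta,(Gamma,Eta)),Epsilon)).
Epsilon and Gamma share a more recent common ancestor with each other than either does with Zeta, so Zeta is the least closely related of the three.

Zeta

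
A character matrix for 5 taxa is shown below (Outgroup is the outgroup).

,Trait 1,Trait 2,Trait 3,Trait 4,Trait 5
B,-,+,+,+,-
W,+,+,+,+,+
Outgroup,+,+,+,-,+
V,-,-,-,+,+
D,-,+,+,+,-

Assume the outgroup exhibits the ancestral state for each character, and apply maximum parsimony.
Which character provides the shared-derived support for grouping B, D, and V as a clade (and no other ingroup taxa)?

Trait 1

Character polarity is set by the outgroup: the derived state is whichever differs from the outgroup's state, so for Trait 1, Trait 2, Trait 3, Trait 5 the derived state is '-', and for the remaining characters it is '+'.
Trait 1: derived state '-' in B, D, and V only — synapomorphy for {B, D, V}.
Trait 2: derived state '-' in V only — an autapomorphy, so it tells us nothing about relationships among taxa.
Trait 3 (derived state '-') is unique to V (autapomorphy; uninformative for grouping).
All ingroup taxa share the derived state '+' for Trait 4; it defines the ingroup but does not resolve relationships within it.
Only B and D show the derived state '-' for Trait 5, supporting them as a clade.
Most parsimonious ingroup topology: (((D,B),V),W).
The clade {B, D, V} is supported by Trait 1: its derived state '-' occurs in exactly those taxa and in no other taxon (including the outgroup).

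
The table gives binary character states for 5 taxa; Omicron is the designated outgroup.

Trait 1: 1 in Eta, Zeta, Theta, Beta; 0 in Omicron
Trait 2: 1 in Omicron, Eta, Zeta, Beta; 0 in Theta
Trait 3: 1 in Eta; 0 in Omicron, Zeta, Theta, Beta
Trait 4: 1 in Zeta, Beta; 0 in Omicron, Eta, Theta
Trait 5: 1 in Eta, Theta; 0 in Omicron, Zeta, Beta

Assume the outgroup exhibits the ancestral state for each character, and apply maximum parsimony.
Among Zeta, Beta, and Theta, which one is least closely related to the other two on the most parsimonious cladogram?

Character polarity is set by the outgroup: the derived state is whichever differs from the outgroup's state, so for Trait 2 the derived state is '0', and for the remaining characters it is '1'.
Trait 1 (derived state '1') is shared by all ingroup taxa — unites the whole ingroup.
Trait 2 (derived state '0') is unique to Theta (autapomorphy; uninformative for grouping).
Trait 3 (derived state '1') is unique to Eta (autapomorphy; uninformative for grouping).
Only Beta and Zeta show the derived state '1' for Trait 4, supporting them as a clade.
Trait 5 (derived state '1') is shared by Eta and Theta — a synapomorphy uniting that clade.
Most parsimonious ingroup topology: ((Eta,Theta),(Zeta,Beta)).
Zeta and Beta share a more recent common ancestor with each other than either does with Theta, so Theta is the least closely related of the three.

Theta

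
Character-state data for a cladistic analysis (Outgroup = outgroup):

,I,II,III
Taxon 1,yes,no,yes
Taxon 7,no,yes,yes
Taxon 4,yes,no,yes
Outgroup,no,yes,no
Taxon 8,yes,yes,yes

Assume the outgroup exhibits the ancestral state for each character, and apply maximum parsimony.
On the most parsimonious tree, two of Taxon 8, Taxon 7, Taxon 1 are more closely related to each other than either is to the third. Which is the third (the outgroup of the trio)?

Taxon 7

Character polarity is set by the outgroup: the derived state is whichever differs from the outgroup's state, so for II the derived state is 'no', and for the remaining characters it is 'yes'.
I (derived state 'yes') is shared by Taxon 1, Taxon 4, and Taxon 8 — a synapomorphy uniting that clade.
Only Taxon 1 and Taxon 4 show the derived state 'no' for II, supporting them as a clade.
All ingroup taxa share the derived state 'yes' for III; it defines the ingroup but does not resolve relationships within it.
Most parsimonious ingroup topology: (((Taxon 1,Taxon 4),Taxon 8),Taxon 7).
Taxon 8 and Taxon 1 share a more recent common ancestor with each other than either does with Taxon 7, so Taxon 7 is the least closely related of the three.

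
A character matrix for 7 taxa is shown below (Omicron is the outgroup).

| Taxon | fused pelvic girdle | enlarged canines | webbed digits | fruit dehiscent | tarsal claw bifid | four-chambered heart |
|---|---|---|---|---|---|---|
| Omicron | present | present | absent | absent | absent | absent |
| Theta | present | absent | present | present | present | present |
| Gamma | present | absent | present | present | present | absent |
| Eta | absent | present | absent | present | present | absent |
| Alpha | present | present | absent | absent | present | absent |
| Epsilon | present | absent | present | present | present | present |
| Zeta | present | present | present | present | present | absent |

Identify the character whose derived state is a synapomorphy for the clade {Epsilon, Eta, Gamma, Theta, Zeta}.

fruit dehiscent

Character polarity is set by the outgroup: the derived state is whichever differs from the outgroup's state, so for fused pelvic girdle, enlarged canines the derived state is 'absent', and for the remaining characters it is 'present'.
fused pelvic girdle (derived state 'absent') is unique to Eta (autapomorphy; uninformative for grouping).
enlarged canines: derived state 'absent' in Epsilon, Gamma, and Theta only — synapomorphy for {Epsilon, Gamma, Theta}.
webbed digits: derived state 'present' in Epsilon, Gamma, Theta, and Zeta only — synapomorphy for {Epsilon, Gamma, Theta, Zeta}.
fruit dehiscent (derived state 'present') is shared by Epsilon, Eta, Gamma, Theta, and Zeta — a synapomorphy uniting that clade.
All ingroup taxa share the derived state 'present' for tarsal claw bifid; it defines the ingroup but does not resolve relationships within it.
Only Epsilon and Theta show the derived state 'present' for four-chambered heart, supporting them as a clade.
Most parsimonious ingroup topology: (((((Theta,Epsilon),Gamma),Zeta),Eta),Alpha).
The clade {Epsilon, Eta, Gamma, Theta, Zeta} is supported by fruit dehiscent: its derived state 'present' occurs in exactly those taxa and in no other taxon (including the outgroup).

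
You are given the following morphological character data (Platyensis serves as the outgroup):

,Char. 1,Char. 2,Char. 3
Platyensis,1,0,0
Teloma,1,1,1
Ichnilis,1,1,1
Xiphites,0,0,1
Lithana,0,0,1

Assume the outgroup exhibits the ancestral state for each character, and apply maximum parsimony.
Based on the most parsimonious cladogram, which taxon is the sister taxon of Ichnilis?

Teloma

Character polarity is set by the outgroup: the derived state is whichever differs from the outgroup's state, so for Char. 1 the derived state is '0', and for the remaining characters it is '1'.
Char. 1 (derived state '0') is shared by Lithana and Xiphites — a synapomorphy uniting that clade.
Only Ichnilis and Teloma show the derived state '1' for Char. 2, supporting them as a clade.
All ingroup taxa share the derived state '1' for Char. 3; it defines the ingroup but does not resolve relationships within it.
Most parsimonious ingroup topology: ((Teloma,Ichnilis),(Xiphites,Lithana)).
Ichnilis and Teloma form a cherry on this tree, so they are sister taxa.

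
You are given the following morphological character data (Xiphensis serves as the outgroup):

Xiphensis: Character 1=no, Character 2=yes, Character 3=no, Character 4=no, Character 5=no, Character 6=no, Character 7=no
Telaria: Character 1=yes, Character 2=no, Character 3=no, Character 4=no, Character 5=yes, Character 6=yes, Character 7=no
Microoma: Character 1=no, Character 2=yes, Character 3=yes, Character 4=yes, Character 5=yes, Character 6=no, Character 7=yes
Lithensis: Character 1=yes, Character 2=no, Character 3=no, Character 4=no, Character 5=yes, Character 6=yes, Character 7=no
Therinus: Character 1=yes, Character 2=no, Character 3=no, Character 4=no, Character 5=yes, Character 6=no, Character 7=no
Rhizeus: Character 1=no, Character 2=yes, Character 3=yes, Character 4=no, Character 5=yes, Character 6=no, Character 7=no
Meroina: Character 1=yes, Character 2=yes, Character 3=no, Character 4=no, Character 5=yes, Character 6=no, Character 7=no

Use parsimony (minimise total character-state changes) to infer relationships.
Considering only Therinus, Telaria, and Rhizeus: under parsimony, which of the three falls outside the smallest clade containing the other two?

Character polarity is set by the outgroup: the derived state is whichever differs from the outgroup's state, so for Character 2 the derived state is 'no', and for the remaining characters it is 'yes'.
Only Lithensis, Meroina, Telaria, and Therinus show the derived state 'yes' for Character 1, supporting them as a clade.
Character 2 (derived state 'no') is shared by Lithensis, Telaria, and Therinus — a synapomorphy uniting that clade.
Character 3 (derived state 'yes') is shared by Microoma and Rhizeus — a synapomorphy uniting that clade.
Character 4 (derived state 'yes') is unique to Microoma (autapomorphy; uninformative for grouping).
Character 5 (derived state 'yes') is shared by all ingroup taxa — unites the whole ingroup.
Character 6 (derived state 'yes') is shared by Lithensis and Telaria — a synapomorphy uniting that clade.
Character 7 (derived state 'yes') is unique to Microoma (autapomorphy; uninformative for grouping).
Most parsimonious ingroup topology: ((((Telaria,Lithensis),Therinus),Meroina),(Microoma,Rhizeus)).
Telaria and Therinus share a more recent common ancestor with each other than either does with Rhizeus, so Rhizeus is the least closely related of the three.

Rhizeus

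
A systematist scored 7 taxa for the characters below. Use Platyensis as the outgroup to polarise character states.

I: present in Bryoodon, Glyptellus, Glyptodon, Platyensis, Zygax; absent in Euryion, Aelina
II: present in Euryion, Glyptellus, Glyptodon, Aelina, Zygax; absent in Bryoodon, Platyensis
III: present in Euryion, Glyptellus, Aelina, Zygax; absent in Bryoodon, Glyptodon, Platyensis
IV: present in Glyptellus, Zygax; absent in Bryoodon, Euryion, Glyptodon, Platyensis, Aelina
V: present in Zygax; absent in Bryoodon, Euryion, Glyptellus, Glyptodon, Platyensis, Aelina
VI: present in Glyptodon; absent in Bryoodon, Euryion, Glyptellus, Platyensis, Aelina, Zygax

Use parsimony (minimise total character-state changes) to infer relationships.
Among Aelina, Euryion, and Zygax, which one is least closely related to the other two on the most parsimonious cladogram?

Character polarity is set by the outgroup: the derived state is whichever differs from the outgroup's state, so for I the derived state is 'absent', and for the remaining characters it is 'present'.
I (derived state 'absent') is shared by Aelina and Euryion — a synapomorphy uniting that clade.
II (derived state 'present') is shared by Aelina, Euryion, Glyptellus, Glyptodon, and Zygax — a synapomorphy uniting that clade.
III: derived state 'present' in Aelina, Euryion, Glyptellus, and Zygax only — synapomorphy for {Aelina, Euryion, Glyptellus, Zygax}.
IV (derived state 'present') is shared by Glyptellus and Zygax — a synapomorphy uniting that clade.
V (derived state 'present') is unique to Zygax (autapomorphy; uninformative for grouping).
VI (derived state 'present') is unique to Glyptodon (autapomorphy; uninformative for grouping).
Most parsimonious ingroup topology: (Bryoodon,(((Aelina,Euryion),(Glyptellus,Zygax)),Glyptodon)).
Aelina and Euryion share a more recent common ancestor with each other than either does with Zygax, so Zygax is the least closely related of the three.

Zygax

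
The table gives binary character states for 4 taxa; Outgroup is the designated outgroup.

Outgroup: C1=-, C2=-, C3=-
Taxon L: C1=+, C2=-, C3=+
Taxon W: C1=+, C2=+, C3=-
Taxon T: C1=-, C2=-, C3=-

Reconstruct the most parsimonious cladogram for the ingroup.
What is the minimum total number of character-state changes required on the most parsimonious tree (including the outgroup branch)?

3

The outgroup has state '-' for every character, so '+' is the derived state throughout.
Only Taxon L and Taxon W show the derived state '+' for C1, supporting them as a clade.
C2: derived state '+' in Taxon W only — an autapomorphy, so it tells us nothing about relationships among taxa.
C3: derived state '+' in Taxon L only — an autapomorphy, so it tells us nothing about relationships among taxa.
Most parsimonious ingroup topology: ((Taxon L,Taxon W),Taxon T).
Changes per character on this tree: C1: 1; C2: 1; C3: 1.
Total = 3.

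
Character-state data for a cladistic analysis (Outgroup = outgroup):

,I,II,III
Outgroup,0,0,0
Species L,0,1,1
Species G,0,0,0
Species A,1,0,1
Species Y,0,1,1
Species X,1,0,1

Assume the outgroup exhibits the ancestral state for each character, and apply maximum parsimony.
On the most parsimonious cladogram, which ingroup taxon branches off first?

The outgroup has state '0' for every character, so '1' is the derived state throughout.
Only Species A and Species X show the derived state '1' for I, supporting them as a clade.
Only Species L and Species Y show the derived state '1' for II, supporting them as a clade.
III (derived state '1') is shared by Species A, Species L, Species X, and Species Y — a synapomorphy uniting that clade.
Most parsimonious ingroup topology: (((Species L,Species Y),(Species A,Species X)),Species G).
Species G is sister to the clade containing all other ingroup taxa, so it is the earliest-diverging (most basal) ingroup lineage.

Species G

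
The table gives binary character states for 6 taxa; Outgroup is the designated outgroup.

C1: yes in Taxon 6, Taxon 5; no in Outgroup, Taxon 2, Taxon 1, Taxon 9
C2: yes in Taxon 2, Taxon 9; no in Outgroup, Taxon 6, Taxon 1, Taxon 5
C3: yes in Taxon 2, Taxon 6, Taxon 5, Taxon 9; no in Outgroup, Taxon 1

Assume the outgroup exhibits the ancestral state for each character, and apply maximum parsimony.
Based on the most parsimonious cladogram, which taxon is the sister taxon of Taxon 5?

Taxon 6

The outgroup has state 'no' for every character, so 'yes' is the derived state throughout.
Only Taxon 5 and Taxon 6 show the derived state 'yes' for C1, supporting them as a clade.
C2 (derived state 'yes') is shared by Taxon 2 and Taxon 9 — a synapomorphy uniting that clade.
C3: derived state 'yes' in Taxon 2, Taxon 5, Taxon 6, and Taxon 9 only — synapomorphy for {Taxon 2, Taxon 5, Taxon 6, Taxon 9}.
Most parsimonious ingroup topology: (((Taxon 2,Taxon 9),(Taxon 6,Taxon 5)),Taxon 1).
Taxon 5 and Taxon 6 form a cherry on this tree, so they are sister taxa.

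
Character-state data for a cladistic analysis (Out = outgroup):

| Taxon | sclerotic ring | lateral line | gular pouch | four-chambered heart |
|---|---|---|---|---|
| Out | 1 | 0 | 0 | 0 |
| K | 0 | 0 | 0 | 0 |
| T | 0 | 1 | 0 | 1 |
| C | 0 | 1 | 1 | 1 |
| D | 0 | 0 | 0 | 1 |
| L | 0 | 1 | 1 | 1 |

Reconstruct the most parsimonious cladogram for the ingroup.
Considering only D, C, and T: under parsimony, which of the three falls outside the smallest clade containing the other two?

Character polarity is set by the outgroup: the derived state is whichever differs from the outgroup's state, so for sclerotic ring the derived state is '0', and for the remaining characters it is '1'.
sclerotic ring (derived state '0') is shared by all ingroup taxa — unites the whole ingroup.
lateral line (derived state '1') is shared by C, L, and T — a synapomorphy uniting that clade.
gular pouch (derived state '1') is shared by C and L — a synapomorphy uniting that clade.
Only C, D, L, and T show the derived state '1' for four-chambered heart, supporting them as a clade.
Most parsimonious ingroup topology: (K,((T,(C,L)),D)).
T and C share a more recent common ancestor with each other than either does with D, so D is the least closely related of the three.

D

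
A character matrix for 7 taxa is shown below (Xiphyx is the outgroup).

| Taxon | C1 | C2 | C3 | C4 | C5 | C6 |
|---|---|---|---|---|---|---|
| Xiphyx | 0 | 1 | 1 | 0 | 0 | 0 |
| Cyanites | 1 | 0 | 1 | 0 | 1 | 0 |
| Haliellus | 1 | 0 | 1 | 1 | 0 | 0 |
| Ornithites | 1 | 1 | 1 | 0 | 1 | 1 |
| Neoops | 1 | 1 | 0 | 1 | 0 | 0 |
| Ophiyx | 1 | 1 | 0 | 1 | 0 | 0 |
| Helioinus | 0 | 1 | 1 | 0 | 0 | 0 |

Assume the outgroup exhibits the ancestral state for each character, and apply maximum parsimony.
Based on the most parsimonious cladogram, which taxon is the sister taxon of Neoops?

Ophiyx

Character polarity is set by the outgroup: the derived state is whichever differs from the outgroup's state, so for C2, C3 the derived state is '0', and for the remaining characters it is '1'.
Only Cyanites, Haliellus, Neoops, Ophiyx, and Ornithites show the derived state '1' for C1, supporting them as a clade.
C2 groups Cyanites and Haliellus, which is incompatible with the clades supported by the remaining characters; treating it as convergent (homoplasy) costs fewer steps than any alternative tree.
C3 (derived state '0') is shared by Neoops and Ophiyx — a synapomorphy uniting that clade.
Only Haliellus, Neoops, and Ophiyx show the derived state '1' for C4, supporting them as a clade.
C5: derived state '1' in Cyanites and Ornithites only — synapomorphy for {Cyanites, Ornithites}.
C6 (derived state '1') is unique to Ornithites (autapomorphy; uninformative for grouping).
Most parsimonious ingroup topology: (((Cyanites,Ornithites),(Haliellus,(Neoops,Ophiyx))),Helioinus).
Neoops and Ophiyx form a cherry on this tree, so they are sister taxa.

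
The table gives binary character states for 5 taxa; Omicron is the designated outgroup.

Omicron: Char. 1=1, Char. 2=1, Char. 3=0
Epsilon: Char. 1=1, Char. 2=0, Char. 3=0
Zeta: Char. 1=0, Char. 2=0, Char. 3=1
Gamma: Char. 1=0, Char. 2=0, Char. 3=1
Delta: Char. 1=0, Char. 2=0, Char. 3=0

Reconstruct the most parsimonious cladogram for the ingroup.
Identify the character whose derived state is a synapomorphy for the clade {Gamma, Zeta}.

Char. 3

Character polarity is set by the outgroup: the derived state is whichever differs from the outgroup's state, so for Char. 1, Char. 2 the derived state is '0', and for the remaining characters it is '1'.
Char. 1: derived state '0' in Delta, Gamma, and Zeta only — synapomorphy for {Delta, Gamma, Zeta}.
Char. 2 (derived state '0') is shared by all ingroup taxa — unites the whole ingroup.
Char. 3 (derived state '1') is shared by Gamma and Zeta — a synapomorphy uniting that clade.
Most parsimonious ingroup topology: (Epsilon,((Zeta,Gamma),Delta)).
The clade {Gamma, Zeta} is supported by Char. 3: its derived state '1' occurs in exactly those taxa and in no other taxon (including the outgroup).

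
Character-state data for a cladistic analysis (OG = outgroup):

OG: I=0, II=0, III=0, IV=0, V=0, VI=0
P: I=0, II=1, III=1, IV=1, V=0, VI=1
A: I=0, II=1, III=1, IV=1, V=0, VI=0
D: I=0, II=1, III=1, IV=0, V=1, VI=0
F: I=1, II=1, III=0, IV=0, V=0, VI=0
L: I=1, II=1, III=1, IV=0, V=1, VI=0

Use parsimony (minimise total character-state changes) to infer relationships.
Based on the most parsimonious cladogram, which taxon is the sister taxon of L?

D

The outgroup has state '0' for every character, so '1' is the derived state throughout.
I groups F and L, which is incompatible with the clades supported by the remaining characters; treating it as convergent (homoplasy) costs fewer steps than any alternative tree.
II (derived state '1') is shared by all ingroup taxa — unites the whole ingroup.
III: derived state '1' in A, D, L, and P only — synapomorphy for {A, D, L, P}.
Only A and P show the derived state '1' for IV, supporting them as a clade.
Only D and L show the derived state '1' for V, supporting them as a clade.
VI (derived state '1') is unique to P (autapomorphy; uninformative for grouping).
Most parsimonious ingroup topology: (((P,A),(D,L)),F).
L and D form a cherry on this tree, so they are sister taxa.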